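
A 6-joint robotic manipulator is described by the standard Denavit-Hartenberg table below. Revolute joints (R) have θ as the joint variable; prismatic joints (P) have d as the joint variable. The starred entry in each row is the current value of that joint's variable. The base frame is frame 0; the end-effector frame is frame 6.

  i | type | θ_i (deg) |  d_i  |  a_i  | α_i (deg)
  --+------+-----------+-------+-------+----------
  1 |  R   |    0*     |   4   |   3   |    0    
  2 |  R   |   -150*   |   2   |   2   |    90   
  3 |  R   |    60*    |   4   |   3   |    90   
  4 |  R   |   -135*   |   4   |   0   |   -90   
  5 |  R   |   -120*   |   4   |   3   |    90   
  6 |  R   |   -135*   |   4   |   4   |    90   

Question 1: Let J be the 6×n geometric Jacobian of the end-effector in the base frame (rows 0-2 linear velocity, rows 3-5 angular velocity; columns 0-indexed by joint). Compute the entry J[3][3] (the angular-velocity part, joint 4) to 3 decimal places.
axis z_3 = (-0.7500,-0.4330,-0.5000); lever o_n−o_3 = (-3.8979,-0.3086,1.8170)
cross product → J_v[:, 3] = (-0.9411,3.3117,-1.4564)
J_ω[:, 3] = z_3
entry J[3][3] = -0.7500

-0.750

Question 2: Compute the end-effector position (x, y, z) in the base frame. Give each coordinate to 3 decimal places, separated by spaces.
-5.929 1.406 10.415

after link 1: o_1 = (3.0000, 0.0000, 4.0000)
after link 2: o_2 = (1.2679, -1.0000, 6.0000)
after link 3: o_3 = (-2.0311, 1.7141, 8.5981)
after link 4: o_4 = (-5.0311, -0.0179, 6.5981)
after link 5: o_5 = (-7.7798, -3.6462, 8.6671)
after link 6: o_6 = (-5.9290, 1.4055, 10.4151)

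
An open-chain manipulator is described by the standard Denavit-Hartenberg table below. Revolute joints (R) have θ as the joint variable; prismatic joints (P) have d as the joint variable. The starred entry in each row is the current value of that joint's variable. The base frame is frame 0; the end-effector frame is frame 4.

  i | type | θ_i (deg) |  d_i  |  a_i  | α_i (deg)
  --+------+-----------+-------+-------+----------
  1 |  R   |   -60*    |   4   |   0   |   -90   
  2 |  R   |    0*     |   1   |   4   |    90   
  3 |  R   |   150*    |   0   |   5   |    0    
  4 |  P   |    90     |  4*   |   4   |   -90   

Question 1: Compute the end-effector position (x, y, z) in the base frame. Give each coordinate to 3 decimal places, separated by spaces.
after link 1: o_1 = (0.0000, 0.0000, 4.0000)
after link 2: o_2 = (2.8660, -2.9641, 4.0000)
after link 3: o_3 = (2.8660, 2.0359, 4.0000)
after link 4: o_4 = (-1.1340, 2.0359, 8.0000)

-1.134 2.036 8.000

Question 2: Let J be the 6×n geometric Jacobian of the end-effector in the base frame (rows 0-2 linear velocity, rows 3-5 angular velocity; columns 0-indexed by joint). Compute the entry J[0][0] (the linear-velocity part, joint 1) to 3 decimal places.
axis z_0 = ẑ; lever o_n−o_0 = (-1.1340,2.0359,8.0000)
cross product → J_v[:, 0] = (-2.0359,-1.1340,0.0000)
J_ω[:, 0] = z_0
entry J[0][0] = -2.0359

-2.036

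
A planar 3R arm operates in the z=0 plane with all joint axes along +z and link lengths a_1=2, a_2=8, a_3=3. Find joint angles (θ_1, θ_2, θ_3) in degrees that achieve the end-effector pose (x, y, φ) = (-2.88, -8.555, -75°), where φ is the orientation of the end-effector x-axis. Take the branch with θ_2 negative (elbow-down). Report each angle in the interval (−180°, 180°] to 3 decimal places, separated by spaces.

0.001 -134.997 59.996

wrist centre = target − a_3·(cos φ, sin φ) = (-3.6565, -5.6572)
cos θ_2 = (45.3738−2²−8²)/(2·2·8) = -0.7071; θ_2 = -134.9968° (elbow-down)
β = atan2(-5.6572,-3.6565) = -122.8760°; ψ = atan2(-5.6572,-3.6565) = -122.8768°
θ_1 = β − ψ = 0.0008°
θ_3 = φ − θ_1 − θ_2 = 59.9960° (wrapped to (-180°,180°])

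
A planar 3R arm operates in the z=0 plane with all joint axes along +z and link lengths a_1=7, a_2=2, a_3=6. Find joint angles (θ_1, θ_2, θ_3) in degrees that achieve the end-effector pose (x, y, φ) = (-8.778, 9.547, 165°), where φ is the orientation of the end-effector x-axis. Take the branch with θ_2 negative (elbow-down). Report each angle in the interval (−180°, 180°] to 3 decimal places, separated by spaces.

120.000 -44.996 89.996

wrist centre = target − a_3·(cos φ, sin φ) = (-2.9824, 7.9941)
cos θ_2 = (72.8004−7²−2²)/(2·7·2) = 0.7072; θ_2 = -44.9960° (elbow-down)
β = atan2(7.9941,-2.9824) = 110.4596°; ψ = atan2(-1.4141,8.4143) = -9.5400°
θ_1 = β − ψ = 119.9996°
θ_3 = φ − θ_1 − θ_2 = 89.9963° (wrapped to (-180°,180°])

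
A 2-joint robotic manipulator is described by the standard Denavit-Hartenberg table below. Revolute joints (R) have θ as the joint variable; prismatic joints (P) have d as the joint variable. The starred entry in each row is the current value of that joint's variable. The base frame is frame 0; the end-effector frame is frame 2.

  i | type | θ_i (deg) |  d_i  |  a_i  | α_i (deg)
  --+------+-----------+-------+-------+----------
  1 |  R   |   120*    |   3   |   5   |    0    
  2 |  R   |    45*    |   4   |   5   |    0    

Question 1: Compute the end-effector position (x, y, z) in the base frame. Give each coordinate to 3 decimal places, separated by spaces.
after link 1: o_1 = (-2.5000, 4.3301, 3.0000)
after link 2: o_2 = (-7.3296, 5.6242, 7.0000)

-7.330 5.624 7.000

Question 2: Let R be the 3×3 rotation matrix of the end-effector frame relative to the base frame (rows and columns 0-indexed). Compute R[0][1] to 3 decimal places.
-0.259

End-effector y-axis (col 1 of R) = (-0.2588,-0.9659,0.0000)
R[0][1] = -0.2588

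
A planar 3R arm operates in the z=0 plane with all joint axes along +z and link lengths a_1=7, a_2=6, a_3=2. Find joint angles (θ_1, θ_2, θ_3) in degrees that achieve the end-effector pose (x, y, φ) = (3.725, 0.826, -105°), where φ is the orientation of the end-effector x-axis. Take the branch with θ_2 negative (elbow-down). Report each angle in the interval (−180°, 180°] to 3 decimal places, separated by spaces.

wrist centre = target − a_3·(cos φ, sin φ) = (4.2426, 2.7579)
cos θ_2 = (25.6057−7²−6²)/(2·7·6) = -0.7071; θ_2 = -134.9974° (elbow-down)
β = atan2(2.7579,4.2426) = 33.0252°; ψ = atan2(-4.2428,2.7576) = -56.9789°
θ_1 = β − ψ = 90.0041°
θ_3 = φ − θ_1 − θ_2 = -60.0066° (wrapped to (-180°,180°])

90.004 -134.997 -60.007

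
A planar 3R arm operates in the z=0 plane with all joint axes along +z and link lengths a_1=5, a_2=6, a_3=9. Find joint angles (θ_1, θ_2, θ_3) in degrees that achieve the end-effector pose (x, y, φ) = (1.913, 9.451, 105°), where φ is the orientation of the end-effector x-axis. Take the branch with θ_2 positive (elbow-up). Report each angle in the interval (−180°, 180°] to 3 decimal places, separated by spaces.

wrist centre = target − a_3·(cos φ, sin φ) = (4.2424, 0.7577)
cos θ_2 = (18.5718−5²−6²)/(2·5·6) = -0.7071; θ_2 = 135.0025° (elbow-up)
β = atan2(0.7577,4.2424) = 10.1260°; ψ = atan2(4.2425,0.7572) = 79.8806°
θ_1 = β − ψ = -69.7546°
θ_3 = φ − θ_1 − θ_2 = 39.7522° (wrapped to (-180°,180°])

-69.755 135.002 39.752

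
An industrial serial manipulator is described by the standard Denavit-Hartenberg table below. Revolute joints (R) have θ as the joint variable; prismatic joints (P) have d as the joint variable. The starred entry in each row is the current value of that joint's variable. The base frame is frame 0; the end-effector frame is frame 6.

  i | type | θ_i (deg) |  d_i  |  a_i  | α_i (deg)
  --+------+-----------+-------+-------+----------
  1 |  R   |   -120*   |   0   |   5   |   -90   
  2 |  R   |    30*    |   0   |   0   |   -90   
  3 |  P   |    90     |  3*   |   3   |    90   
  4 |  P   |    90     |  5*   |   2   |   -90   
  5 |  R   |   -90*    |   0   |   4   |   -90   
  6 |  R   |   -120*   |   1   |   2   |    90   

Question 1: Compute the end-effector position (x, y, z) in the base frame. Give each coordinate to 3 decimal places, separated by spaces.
after link 1: o_1 = (-2.5000, -4.3301, 0.0000)
after link 2: o_2 = (-2.5000, -4.3301, 0.0000)
after link 3: o_3 = (-4.3481, -1.5311, -2.5981)
after link 4: o_4 = (-6.0131, -4.4151, -6.8301)
after link 5: o_5 = (-7.7452, -7.4151, -8.8301)
after link 6: o_6 = (-5.5622, -7.0981, -9.1962)

-5.562 -7.098 -9.196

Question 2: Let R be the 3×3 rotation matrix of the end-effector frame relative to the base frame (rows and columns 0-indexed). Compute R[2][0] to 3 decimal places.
0.250

End-effector x-axis (col 0 of R) = (0.9665,-0.0580,0.2500)
R[2][0] = 0.2500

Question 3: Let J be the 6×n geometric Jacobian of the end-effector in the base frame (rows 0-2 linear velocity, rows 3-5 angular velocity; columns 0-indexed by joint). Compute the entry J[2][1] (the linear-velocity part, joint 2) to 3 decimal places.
-3.928

axis z_1 = (0.8660,-0.5000,0.0000); lever o_n−o_1 = (-3.0622,-2.7679,-9.1962)
cross product → J_v[:, 1] = (4.5981,7.9641,-3.9282)
J_ω[:, 1] = z_1
entry J[2][1] = -3.9282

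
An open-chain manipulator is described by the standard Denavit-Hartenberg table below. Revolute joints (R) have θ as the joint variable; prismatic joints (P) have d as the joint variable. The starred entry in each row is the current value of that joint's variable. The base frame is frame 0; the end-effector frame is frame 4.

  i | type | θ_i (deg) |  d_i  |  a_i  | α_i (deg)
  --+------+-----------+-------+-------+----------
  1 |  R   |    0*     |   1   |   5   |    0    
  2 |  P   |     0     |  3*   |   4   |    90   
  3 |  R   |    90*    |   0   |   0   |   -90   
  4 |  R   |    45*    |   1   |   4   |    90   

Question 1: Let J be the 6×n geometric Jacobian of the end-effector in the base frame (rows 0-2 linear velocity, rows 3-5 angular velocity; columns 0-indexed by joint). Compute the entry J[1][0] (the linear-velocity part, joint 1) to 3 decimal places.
axis z_0 = ẑ; lever o_n−o_0 = (8.0000,2.8284,6.8284)
cross product → J_v[:, 0] = (-2.8284,8.0000,0.0000)
J_ω[:, 0] = z_0
entry J[1][0] = 8.0000

8.000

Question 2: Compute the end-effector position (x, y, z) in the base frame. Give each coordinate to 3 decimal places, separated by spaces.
8.000 2.828 6.828

after link 1: o_1 = (5.0000, 0.0000, 1.0000)
after link 2: o_2 = (9.0000, 0.0000, 4.0000)
after link 3: o_3 = (9.0000, 0.0000, 4.0000)
after link 4: o_4 = (8.0000, 2.8284, 6.8284)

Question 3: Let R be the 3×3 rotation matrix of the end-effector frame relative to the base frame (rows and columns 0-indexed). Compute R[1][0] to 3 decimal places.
End-effector x-axis (col 0 of R) = (0.0000,0.7071,0.7071)
R[1][0] = 0.7071

0.707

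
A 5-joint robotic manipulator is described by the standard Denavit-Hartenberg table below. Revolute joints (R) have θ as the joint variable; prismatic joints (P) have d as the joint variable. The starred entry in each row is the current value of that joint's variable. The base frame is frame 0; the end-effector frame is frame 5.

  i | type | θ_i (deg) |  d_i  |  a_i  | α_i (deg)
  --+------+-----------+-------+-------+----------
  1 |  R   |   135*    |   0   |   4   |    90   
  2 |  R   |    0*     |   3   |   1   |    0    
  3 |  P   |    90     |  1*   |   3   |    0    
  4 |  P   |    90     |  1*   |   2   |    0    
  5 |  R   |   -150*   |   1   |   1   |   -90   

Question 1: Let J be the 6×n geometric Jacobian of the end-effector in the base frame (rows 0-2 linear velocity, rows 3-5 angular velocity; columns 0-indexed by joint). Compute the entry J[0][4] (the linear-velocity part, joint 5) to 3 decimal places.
0.354

axis z_4 = (0.7071,0.7071,0.0000); lever o_n−o_4 = (0.0947,1.3195,0.5000)
cross product → J_v[:, 4] = (0.3536,-0.3536,0.8660)
J_ω[:, 4] = z_4
entry J[0][4] = 0.3536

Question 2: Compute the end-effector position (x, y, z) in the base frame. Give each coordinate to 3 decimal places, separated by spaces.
1.509 6.976 3.500

after link 1: o_1 = (-2.8284, 2.8284, 0.0000)
after link 2: o_2 = (-1.4142, 5.6569, 0.0000)
after link 3: o_3 = (-0.7071, 6.3640, 3.0000)
after link 4: o_4 = (1.4142, 5.6569, 3.0000)
after link 5: o_5 = (1.5089, 6.9763, 3.5000)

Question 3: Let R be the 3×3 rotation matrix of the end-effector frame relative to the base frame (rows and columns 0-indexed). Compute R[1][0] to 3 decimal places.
0.612

End-effector x-axis (col 0 of R) = (-0.6124,0.6124,0.5000)
R[1][0] = 0.6124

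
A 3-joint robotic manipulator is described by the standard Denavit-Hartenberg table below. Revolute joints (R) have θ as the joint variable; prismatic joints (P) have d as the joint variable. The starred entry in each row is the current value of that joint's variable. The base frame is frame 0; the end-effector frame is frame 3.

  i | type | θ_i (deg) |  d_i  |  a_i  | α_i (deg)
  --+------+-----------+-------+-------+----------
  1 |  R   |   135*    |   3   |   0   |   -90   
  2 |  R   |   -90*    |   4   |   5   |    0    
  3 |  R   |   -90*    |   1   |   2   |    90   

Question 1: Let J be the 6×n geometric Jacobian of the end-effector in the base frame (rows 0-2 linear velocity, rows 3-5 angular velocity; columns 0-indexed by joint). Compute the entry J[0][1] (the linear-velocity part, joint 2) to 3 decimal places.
axis z_1 = (-0.7071,-0.7071,0.0000); lever o_n−o_1 = (-2.1213,-4.9497,5.0000)
cross product → J_v[:, 1] = (-3.5355,3.5355,2.0000)
J_ω[:, 1] = z_1
entry J[0][1] = -3.5355

-3.536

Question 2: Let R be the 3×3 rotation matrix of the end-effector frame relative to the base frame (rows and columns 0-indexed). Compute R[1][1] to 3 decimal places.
End-effector y-axis (col 1 of R) = (-0.7071,-0.7071,0.0000)
R[1][1] = -0.7071

-0.707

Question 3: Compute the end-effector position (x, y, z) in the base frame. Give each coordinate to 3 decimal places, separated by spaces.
-2.121 -4.950 8.000

after link 1: o_1 = (0.0000, 0.0000, 3.0000)
after link 2: o_2 = (-2.8284, -2.8284, 8.0000)
after link 3: o_3 = (-2.1213, -4.9497, 8.0000)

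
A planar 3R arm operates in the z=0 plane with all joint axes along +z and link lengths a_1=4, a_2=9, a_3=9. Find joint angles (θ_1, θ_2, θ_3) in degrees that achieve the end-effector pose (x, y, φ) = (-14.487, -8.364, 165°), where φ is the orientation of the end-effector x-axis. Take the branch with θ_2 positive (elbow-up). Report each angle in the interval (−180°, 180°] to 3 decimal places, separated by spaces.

-149.998 44.997 -89.998

wrist centre = target − a_3·(cos φ, sin φ) = (-5.7937, -10.6934)
cos θ_2 = (147.9148−4²−9²)/(2·4·9) = 0.7071; θ_2 = 44.9965° (elbow-up)
β = atan2(-10.6934,-5.7937) = -118.4488°; ψ = atan2(6.3636,10.3643) = 31.5494°
θ_1 = β − ψ = -149.9982°
θ_3 = φ − θ_1 − θ_2 = -89.9983° (wrapped to (-180°,180°])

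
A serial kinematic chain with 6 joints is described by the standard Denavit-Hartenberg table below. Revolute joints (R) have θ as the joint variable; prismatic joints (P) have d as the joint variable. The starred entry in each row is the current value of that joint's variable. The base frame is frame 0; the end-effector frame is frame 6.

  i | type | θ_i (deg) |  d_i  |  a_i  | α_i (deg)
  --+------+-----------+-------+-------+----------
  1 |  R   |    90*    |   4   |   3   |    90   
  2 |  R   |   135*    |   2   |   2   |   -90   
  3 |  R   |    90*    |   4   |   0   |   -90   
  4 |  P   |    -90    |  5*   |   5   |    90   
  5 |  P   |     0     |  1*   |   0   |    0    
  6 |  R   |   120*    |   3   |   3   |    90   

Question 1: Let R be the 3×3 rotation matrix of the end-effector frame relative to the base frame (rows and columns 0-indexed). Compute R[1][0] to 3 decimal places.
0.966

End-effector x-axis (col 0 of R) = (-0.0000,0.9659,-0.2588)
R[1][0] = 0.9659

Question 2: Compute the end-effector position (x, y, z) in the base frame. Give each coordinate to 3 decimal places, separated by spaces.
6.000 1.655 -5.262

after link 1: o_1 = (0.0000, 3.0000, 4.0000)
after link 2: o_2 = (2.0000, 1.5858, 5.4142)
after link 3: o_3 = (2.0000, -1.2426, 2.5858)
after link 4: o_4 = (2.0000, -1.2426, -4.4853)
after link 5: o_5 = (3.0000, -1.2426, -4.4853)
after link 6: o_6 = (6.0000, 1.6551, -5.2617)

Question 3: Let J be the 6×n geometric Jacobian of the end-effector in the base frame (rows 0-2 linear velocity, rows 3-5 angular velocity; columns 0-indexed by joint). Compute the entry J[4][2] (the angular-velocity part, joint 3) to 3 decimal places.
axis z_2 = (0.0000,-0.7071,-0.7071); lever o_n−o_2 = (4.0000,0.0694,-10.6760)
cross product → J_v[:, 2] = (7.5981,-2.8284,2.8284)
J_ω[:, 2] = z_2
entry J[4][2] = -0.7071

-0.707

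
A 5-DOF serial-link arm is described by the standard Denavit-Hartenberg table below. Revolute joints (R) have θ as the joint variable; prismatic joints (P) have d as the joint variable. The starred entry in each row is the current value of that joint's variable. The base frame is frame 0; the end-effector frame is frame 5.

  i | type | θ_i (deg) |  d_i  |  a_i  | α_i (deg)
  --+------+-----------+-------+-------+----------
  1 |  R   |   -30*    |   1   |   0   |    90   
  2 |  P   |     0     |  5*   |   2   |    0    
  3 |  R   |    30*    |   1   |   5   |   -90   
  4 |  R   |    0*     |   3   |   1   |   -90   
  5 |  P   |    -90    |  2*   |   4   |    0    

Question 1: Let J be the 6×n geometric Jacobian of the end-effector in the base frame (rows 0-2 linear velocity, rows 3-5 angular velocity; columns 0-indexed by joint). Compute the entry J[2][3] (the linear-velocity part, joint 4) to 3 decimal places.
-1.000

axis z_3 = (-0.4330,0.2500,0.8660); lever o_n−o_3 = (-1.2811,3.0490,6.5622)
cross product → J_v[:, 3] = (-1.0000,1.7321,-1.0000)
J_ω[:, 3] = z_3
entry J[2][3] = -1.0000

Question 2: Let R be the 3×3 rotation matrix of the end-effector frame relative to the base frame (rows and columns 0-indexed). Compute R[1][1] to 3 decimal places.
End-effector y-axis (col 1 of R) = (0.7500,-0.4330,0.5000)
R[1][1] = -0.4330

-0.433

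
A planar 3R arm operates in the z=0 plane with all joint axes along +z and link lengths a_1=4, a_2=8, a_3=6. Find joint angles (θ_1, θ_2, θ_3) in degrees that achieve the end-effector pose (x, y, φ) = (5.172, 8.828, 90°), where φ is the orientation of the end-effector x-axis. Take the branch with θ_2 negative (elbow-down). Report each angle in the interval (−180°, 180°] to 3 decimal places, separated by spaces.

134.991 -134.997 90.006

wrist centre = target − a_3·(cos φ, sin φ) = (5.1720, 2.8280)
cos θ_2 = (34.7472−4²−8²)/(2·4·8) = -0.7071; θ_2 = -134.9975° (elbow-down)
β = atan2(2.8280,5.1720) = 28.6694°; ψ = atan2(-5.6571,-1.6566) = -106.3219°
θ_1 = β − ψ = 134.9913°
θ_3 = φ − θ_1 − θ_2 = 90.0061° (wrapped to (-180°,180°])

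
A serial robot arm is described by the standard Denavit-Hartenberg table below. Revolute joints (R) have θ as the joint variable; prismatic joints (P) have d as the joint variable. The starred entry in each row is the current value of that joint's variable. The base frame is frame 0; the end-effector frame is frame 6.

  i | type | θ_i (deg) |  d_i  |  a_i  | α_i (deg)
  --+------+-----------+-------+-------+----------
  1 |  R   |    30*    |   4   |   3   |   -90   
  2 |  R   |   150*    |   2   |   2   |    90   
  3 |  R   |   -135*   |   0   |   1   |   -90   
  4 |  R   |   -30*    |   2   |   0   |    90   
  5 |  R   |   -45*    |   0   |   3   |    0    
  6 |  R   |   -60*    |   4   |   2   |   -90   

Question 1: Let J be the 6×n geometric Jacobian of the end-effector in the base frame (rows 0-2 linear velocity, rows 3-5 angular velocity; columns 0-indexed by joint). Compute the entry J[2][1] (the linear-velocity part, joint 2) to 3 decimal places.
axis z_1 = (-0.5000,0.8660,0.0000); lever o_n−o_1 = (0.0538,3.6994,-3.8310)
cross product → J_v[:, 1] = (-3.3178,-1.9155,-1.8963)
J_ω[:, 1] = z_1
entry J[2][1] = -1.8963

-1.896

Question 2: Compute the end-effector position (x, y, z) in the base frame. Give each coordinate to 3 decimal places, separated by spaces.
2.652 5.199 0.169

after link 1: o_1 = (2.5981, 1.5000, 4.0000)
after link 2: o_2 = (0.0981, 2.3660, 3.0000)
after link 3: o_3 = (0.9820, 2.0598, 3.3536)
after link 4: o_4 = (0.6284, 0.2227, 2.6464)
after link 5: o_5 = (3.0865, 1.8739, 3.1274)
after link 6: o_6 = (2.6519, 5.1994, 0.1690)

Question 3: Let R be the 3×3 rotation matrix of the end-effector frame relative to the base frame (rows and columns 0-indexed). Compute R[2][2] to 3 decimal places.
End-effector z-axis (col 2 of R) = (0.9943,0.1024,-0.0310)
R[2][2] = -0.0310

-0.031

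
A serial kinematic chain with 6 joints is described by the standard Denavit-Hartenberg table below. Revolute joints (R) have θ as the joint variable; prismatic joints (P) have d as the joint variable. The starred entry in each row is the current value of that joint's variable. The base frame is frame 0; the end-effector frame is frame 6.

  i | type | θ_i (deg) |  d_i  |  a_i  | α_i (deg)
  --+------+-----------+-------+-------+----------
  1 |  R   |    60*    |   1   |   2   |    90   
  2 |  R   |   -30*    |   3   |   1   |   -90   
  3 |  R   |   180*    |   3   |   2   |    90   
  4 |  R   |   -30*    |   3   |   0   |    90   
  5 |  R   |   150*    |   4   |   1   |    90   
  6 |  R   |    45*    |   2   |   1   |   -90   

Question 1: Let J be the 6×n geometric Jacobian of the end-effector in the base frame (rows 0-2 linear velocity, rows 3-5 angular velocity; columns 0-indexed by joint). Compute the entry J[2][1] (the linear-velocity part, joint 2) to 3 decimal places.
1.112

axis z_1 = (0.8660,-0.5000,0.0000); lever o_n−o_1 = (-1.6830,2.2561,-1.6090)
cross product → J_v[:, 1] = (0.8045,1.3935,1.1124)
J_ω[:, 1] = z_1
entry J[2][1] = 1.1124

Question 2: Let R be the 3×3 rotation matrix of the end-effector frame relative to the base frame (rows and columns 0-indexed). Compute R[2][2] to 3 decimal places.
End-effector z-axis (col 2 of R) = (-0.0000,-0.7071,-0.7071)
R[2][2] = -0.7071

-0.707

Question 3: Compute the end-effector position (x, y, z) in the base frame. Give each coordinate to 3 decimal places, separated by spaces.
-0.683 3.988 -0.609

after link 1: o_1 = (1.0000, 1.7321, 1.0000)
after link 2: o_2 = (4.0311, 0.9821, 0.5000)
after link 3: o_3 = (3.9151, 0.7811, 4.0981)
after link 4: o_4 = (1.3170, 2.2811, 4.0981)
after link 5: o_5 = (1.3170, 3.2811, 0.0981)
after link 6: o_6 = (-0.6830, 3.9882, -0.6090)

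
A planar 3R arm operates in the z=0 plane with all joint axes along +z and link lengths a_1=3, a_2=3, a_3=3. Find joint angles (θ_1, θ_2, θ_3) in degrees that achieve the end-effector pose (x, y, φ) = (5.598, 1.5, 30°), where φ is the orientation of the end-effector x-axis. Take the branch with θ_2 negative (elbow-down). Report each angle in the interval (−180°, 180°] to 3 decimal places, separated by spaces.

wrist centre = target − a_3·(cos φ, sin φ) = (2.9999, 0.0000)
cos θ_2 = (8.9995−3²−3²)/(2·3·3) = -0.5000; θ_2 = -120.0017° (elbow-down)
β = atan2(0.0000,2.9999) = 0.0000°; ψ = atan2(-2.5980,1.4999) = -60.0008°
θ_1 = β − ψ = 60.0008°
θ_3 = φ − θ_1 − θ_2 = 90.0008° (wrapped to (-180°,180°])

60.001 -120.002 90.001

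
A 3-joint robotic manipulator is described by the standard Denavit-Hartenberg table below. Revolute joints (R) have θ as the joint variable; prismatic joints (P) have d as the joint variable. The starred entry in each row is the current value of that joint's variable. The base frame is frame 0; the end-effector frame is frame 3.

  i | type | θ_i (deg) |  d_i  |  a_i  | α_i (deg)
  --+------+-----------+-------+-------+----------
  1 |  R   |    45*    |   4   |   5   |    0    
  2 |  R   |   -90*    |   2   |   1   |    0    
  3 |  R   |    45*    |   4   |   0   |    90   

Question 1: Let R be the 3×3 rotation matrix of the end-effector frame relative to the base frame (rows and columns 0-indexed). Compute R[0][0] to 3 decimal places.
End-effector x-axis (col 0 of R) = (1.0000,-0.0000,0.0000)
R[0][0] = 1.0000

1.000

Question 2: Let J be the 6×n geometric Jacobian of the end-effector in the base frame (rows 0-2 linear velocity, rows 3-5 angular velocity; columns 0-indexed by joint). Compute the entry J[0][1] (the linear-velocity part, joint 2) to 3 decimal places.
axis z_1 = (0.0000,0.0000,1.0000); lever o_n−o_1 = (0.7071,-0.7071,6.0000)
cross product → J_v[:, 1] = (0.7071,0.7071,-0.0000)
J_ω[:, 1] = z_1
entry J[0][1] = 0.7071

0.707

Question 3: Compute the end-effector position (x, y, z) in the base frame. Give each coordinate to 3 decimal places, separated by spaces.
after link 1: o_1 = (3.5355, 3.5355, 4.0000)
after link 2: o_2 = (4.2426, 2.8284, 6.0000)
after link 3: o_3 = (4.2426, 2.8284, 10.0000)

4.243 2.828 10.000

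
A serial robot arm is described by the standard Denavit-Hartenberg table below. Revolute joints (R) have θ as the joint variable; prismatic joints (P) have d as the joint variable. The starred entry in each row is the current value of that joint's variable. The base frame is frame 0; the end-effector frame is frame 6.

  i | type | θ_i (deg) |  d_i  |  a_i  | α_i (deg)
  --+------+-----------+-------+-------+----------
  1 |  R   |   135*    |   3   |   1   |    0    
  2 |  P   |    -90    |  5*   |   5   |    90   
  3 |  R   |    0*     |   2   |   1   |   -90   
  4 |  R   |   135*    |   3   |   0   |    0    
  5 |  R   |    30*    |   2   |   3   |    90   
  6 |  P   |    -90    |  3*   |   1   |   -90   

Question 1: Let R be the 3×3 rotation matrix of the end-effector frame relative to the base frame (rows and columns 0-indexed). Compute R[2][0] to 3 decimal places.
-1.000

End-effector x-axis (col 0 of R) = (-0.0000,0.0000,-1.0000)
R[2][0] = -1.0000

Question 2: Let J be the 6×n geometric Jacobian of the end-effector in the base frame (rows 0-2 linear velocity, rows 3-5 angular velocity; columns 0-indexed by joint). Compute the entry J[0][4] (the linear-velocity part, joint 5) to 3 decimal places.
axis z_4 = (0.0000,0.0000,1.0000); lever o_n−o_4 = (-4.0981,1.0981,1.0000)
cross product → J_v[:, 4] = (-1.0981,-4.0981,0.0000)
J_ω[:, 4] = z_4
entry J[0][4] = -1.0981

-1.098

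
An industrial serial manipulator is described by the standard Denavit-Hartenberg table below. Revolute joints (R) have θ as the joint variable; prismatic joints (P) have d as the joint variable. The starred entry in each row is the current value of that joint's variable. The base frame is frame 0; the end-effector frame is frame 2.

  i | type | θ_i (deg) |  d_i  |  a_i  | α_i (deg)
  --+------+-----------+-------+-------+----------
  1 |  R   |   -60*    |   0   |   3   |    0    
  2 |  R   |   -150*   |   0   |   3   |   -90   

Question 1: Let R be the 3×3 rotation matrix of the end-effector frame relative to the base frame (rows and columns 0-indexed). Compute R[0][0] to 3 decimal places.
-0.866

End-effector x-axis (col 0 of R) = (-0.8660,0.5000,0.0000)
R[0][0] = -0.8660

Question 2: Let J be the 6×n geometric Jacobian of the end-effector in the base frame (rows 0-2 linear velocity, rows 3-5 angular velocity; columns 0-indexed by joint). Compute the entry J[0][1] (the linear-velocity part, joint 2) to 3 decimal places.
axis z_1 = (0.0000,0.0000,1.0000); lever o_n−o_1 = (-2.5981,1.5000,0.0000)
cross product → J_v[:, 1] = (-1.5000,-2.5981,0.0000)
J_ω[:, 1] = z_1
entry J[0][1] = -1.5000

-1.500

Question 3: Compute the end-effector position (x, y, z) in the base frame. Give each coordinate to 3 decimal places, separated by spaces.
-1.098 -1.098 0.000

after link 1: o_1 = (1.5000, -2.5981, 0.0000)
after link 2: o_2 = (-1.0981, -1.0981, 0.0000)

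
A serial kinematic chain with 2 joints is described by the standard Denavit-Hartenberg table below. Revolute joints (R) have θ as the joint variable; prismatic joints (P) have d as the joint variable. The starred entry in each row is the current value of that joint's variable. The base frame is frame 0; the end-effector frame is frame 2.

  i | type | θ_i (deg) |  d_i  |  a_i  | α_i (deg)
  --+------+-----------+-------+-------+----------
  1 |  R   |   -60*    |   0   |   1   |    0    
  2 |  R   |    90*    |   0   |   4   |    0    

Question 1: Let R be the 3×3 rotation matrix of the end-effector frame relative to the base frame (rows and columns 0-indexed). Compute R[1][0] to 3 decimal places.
0.500

End-effector x-axis (col 0 of R) = (0.8660,0.5000,0.0000)
R[1][0] = 0.5000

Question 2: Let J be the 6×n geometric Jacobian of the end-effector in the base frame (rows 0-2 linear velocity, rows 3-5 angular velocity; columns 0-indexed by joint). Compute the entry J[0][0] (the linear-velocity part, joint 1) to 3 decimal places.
axis z_0 = ẑ; lever o_n−o_0 = (3.9641,1.1340,0.0000)
cross product → J_v[:, 0] = (-1.1340,3.9641,0.0000)
J_ω[:, 0] = z_0
entry J[0][0] = -1.1340

-1.134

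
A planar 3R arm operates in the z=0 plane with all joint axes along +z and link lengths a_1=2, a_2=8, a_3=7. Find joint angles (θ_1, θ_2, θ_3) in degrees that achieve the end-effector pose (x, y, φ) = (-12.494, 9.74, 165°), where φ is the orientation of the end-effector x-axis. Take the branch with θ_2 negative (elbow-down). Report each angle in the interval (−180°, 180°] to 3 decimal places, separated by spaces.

149.983 -29.977 44.994

wrist centre = target − a_3·(cos φ, sin φ) = (-5.7325, 7.9283)
cos θ_2 = (95.7192−2²−8²)/(2·2·8) = 0.8662; θ_2 = -29.9772° (elbow-down)
β = atan2(7.9283,-5.7325) = 125.8687°; ψ = atan2(-3.9972,8.9298) = -24.1147°
θ_1 = β − ψ = 149.9834°
θ_3 = φ − θ_1 − θ_2 = 44.9937° (wrapped to (-180°,180°])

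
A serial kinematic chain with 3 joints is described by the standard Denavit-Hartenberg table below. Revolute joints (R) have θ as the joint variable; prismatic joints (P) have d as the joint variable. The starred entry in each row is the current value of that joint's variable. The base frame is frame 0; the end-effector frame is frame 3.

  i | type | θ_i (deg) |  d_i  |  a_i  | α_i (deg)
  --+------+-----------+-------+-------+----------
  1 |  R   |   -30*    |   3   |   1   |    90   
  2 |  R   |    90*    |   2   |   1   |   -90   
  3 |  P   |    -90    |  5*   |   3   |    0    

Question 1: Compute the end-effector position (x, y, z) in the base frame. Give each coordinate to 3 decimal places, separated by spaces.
-5.964 -2.330 4.000

after link 1: o_1 = (0.8660, -0.5000, 3.0000)
after link 2: o_2 = (-0.1340, -2.2321, 4.0000)
after link 3: o_3 = (-5.9641, -2.3301, 4.0000)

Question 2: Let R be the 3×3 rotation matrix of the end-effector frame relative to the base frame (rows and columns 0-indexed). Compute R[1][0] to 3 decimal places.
-0.866

End-effector x-axis (col 0 of R) = (-0.5000,-0.8660,0.0000)
R[1][0] = -0.8660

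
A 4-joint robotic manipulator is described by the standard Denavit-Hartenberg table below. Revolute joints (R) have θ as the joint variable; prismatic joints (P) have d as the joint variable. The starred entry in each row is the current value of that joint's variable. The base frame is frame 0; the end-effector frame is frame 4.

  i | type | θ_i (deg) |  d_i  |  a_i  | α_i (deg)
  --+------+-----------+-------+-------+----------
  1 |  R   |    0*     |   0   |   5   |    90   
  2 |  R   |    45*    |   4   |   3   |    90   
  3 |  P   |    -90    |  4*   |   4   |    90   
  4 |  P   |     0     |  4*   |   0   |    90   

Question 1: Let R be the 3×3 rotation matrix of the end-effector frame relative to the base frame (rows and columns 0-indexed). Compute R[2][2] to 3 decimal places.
End-effector z-axis (col 2 of R) = (-0.7071,0.0000,0.7071)
R[2][2] = 0.7071

0.707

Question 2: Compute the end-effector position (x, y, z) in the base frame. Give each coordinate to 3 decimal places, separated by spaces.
after link 1: o_1 = (5.0000, 0.0000, 0.0000)
after link 2: o_2 = (7.1213, -4.0000, 2.1213)
after link 3: o_3 = (9.9497, -0.0000, -0.7071)
after link 4: o_4 = (7.1213, -0.0000, -3.5355)

7.121 -0.000 -3.536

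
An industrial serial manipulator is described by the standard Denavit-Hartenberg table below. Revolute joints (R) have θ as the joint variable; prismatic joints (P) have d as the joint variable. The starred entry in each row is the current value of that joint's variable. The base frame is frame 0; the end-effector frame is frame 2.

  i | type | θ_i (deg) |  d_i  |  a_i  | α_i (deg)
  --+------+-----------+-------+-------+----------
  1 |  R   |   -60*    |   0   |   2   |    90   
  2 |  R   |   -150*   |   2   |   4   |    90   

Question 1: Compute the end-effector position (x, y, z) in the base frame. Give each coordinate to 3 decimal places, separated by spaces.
after link 1: o_1 = (1.0000, -1.7321, 0.0000)
after link 2: o_2 = (-2.4641, 0.2679, -2.0000)

-2.464 0.268 -2.000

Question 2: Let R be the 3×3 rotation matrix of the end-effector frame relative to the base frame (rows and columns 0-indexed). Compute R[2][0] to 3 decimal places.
End-effector x-axis (col 0 of R) = (-0.4330,0.7500,-0.5000)
R[2][0] = -0.5000

-0.500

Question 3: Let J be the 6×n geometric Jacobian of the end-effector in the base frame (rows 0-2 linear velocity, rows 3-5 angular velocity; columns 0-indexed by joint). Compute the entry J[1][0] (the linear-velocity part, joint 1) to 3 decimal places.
axis z_0 = ẑ; lever o_n−o_0 = (-2.4641,0.2679,-2.0000)
cross product → J_v[:, 0] = (-0.2679,-2.4641,0.0000)
J_ω[:, 0] = z_0
entry J[1][0] = -2.4641

-2.464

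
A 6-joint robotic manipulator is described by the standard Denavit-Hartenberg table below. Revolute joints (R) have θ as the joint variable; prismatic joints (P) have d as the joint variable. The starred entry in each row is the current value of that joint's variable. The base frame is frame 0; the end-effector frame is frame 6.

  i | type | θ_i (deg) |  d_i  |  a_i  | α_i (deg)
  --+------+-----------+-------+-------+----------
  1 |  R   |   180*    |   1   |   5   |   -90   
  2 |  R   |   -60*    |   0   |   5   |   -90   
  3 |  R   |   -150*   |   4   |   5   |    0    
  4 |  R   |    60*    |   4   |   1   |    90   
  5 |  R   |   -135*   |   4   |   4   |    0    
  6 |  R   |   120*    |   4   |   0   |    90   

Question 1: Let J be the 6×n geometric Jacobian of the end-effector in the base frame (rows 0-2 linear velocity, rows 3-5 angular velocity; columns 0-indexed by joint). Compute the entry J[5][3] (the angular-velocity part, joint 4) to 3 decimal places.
-0.500

axis z_3 = (-0.8660,0.0000,-0.5000); lever o_n−o_3 = (2.9854,1.8284,-7.5140)
cross product → J_v[:, 3] = (0.9142,-8.0000,-1.5835)
J_ω[:, 3] = z_3
entry J[5][3] = -0.5000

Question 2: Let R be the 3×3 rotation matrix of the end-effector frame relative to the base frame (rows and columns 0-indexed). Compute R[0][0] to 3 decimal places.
End-effector x-axis (col 0 of R) = (0.2241,-0.9659,0.1294)
R[0][0] = 0.2241

0.224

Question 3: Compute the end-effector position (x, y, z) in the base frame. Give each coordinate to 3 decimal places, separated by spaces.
after link 1: o_1 = (-5.0000, 0.0000, 1.0000)
after link 2: o_2 = (-7.5000, 0.0000, 5.3301)
after link 3: o_3 = (-8.7990, -2.5000, -0.4199)
after link 4: o_4 = (-12.2631, -3.5000, -2.4199)
after link 5: o_5 = (-7.8136, -0.6716, -4.4698)
after link 6: o_6 = (-5.8136, -0.6716, -7.9339)

-5.814 -0.672 -7.934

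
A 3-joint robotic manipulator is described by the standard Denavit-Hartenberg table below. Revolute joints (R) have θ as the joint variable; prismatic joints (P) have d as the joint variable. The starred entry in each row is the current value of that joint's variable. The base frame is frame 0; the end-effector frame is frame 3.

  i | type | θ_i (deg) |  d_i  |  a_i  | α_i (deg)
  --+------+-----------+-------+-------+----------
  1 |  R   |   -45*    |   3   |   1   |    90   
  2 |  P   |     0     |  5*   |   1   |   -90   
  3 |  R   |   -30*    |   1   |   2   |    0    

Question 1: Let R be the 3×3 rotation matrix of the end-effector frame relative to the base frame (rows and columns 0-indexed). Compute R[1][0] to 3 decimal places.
End-effector x-axis (col 0 of R) = (0.2588,-0.9659,0.0000)
R[1][0] = -0.9659

-0.966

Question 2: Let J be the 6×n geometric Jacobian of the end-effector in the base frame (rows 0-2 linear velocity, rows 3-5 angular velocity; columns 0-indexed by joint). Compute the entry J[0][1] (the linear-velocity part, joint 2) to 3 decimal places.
-0.707

prismatic axis z_1 = (-0.7071,-0.7071,0.0000)
J_v[:, 1] = z_1; J_ω[:, 1] = (0,0,0)
entry J[0][1] = -0.7071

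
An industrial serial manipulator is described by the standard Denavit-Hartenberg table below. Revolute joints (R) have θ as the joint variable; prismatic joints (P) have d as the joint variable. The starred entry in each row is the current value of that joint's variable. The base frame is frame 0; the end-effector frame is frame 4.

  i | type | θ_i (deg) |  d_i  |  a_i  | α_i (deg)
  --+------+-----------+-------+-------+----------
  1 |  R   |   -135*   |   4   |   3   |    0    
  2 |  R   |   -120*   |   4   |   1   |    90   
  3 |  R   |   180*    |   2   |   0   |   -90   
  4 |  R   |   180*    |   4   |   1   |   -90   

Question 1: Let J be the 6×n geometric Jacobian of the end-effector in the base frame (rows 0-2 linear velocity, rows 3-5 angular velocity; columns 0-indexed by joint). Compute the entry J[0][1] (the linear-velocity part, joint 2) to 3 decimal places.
axis z_1 = (0.0000,0.0000,1.0000); lever o_n−o_1 = (1.4142,2.4495,0.0000)
cross product → J_v[:, 1] = (-2.4495,1.4142,0.0000)
J_ω[:, 1] = z_1
entry J[0][1] = -2.4495

-2.449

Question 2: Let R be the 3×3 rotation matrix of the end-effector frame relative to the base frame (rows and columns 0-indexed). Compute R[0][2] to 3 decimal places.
End-effector z-axis (col 2 of R) = (0.9659,0.2588,0.0000)
R[0][2] = 0.9659

0.966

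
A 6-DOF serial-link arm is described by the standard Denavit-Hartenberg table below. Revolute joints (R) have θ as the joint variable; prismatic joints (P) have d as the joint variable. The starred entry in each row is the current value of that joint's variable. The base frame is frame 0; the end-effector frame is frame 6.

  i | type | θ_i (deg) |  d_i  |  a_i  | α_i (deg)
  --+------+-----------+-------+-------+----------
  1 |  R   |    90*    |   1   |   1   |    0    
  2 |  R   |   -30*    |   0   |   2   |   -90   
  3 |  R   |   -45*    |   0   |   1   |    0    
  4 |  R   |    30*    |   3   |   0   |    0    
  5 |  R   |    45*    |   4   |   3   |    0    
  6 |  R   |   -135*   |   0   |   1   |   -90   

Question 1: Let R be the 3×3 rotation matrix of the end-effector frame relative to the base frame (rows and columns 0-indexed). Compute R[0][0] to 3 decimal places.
-0.129

End-effector x-axis (col 0 of R) = (-0.1294,-0.2241,0.9659)
R[0][0] = -0.1294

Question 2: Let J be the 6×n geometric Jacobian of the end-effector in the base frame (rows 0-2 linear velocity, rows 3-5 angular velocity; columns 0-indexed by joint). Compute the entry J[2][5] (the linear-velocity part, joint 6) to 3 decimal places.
axis z_5 = (-0.8660,0.5000,0.0000); lever o_n−o_5 = (-0.1294,-0.2241,0.9659)
cross product → J_v[:, 5] = (0.4830,0.8365,0.2588)
J_ω[:, 5] = z_5
entry J[2][5] = 0.2588

0.259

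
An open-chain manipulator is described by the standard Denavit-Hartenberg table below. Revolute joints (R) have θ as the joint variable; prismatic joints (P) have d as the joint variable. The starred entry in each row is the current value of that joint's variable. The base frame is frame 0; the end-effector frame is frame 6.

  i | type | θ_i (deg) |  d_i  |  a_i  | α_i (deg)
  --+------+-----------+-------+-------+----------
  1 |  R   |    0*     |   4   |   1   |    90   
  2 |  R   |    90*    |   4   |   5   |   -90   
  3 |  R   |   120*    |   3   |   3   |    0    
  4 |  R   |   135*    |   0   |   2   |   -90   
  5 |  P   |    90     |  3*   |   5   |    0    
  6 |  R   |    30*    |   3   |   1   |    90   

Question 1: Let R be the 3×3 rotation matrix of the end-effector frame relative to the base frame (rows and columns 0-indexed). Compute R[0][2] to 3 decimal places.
End-effector z-axis (col 2 of R) = (0.5000,-0.8365,-0.2241)
R[0][2] = 0.5000

0.500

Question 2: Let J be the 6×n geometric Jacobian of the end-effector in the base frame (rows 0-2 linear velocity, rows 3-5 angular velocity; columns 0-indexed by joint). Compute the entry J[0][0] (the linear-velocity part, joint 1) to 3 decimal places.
4.404

axis z_0 = ẑ; lever o_n−o_0 = (3.8660,-4.4037,12.9073)
cross product → J_v[:, 0] = (4.4037,3.8660,-0.0000)
J_ω[:, 0] = z_0
entry J[0][0] = 4.4037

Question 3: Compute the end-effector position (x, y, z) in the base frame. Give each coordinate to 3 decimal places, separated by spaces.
after link 1: o_1 = (1.0000, 0.0000, 4.0000)
after link 2: o_2 = (1.0000, -4.0000, 9.0000)
after link 3: o_3 = (-2.0000, -1.4019, 7.5000)
after link 4: o_4 = (-2.0000, -3.3338, 6.9824)
after link 5: o_5 = (3.0000, -4.1102, 9.8801)
after link 6: o_6 = (3.8660, -4.4037, 12.9073)

3.866 -4.404 12.907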